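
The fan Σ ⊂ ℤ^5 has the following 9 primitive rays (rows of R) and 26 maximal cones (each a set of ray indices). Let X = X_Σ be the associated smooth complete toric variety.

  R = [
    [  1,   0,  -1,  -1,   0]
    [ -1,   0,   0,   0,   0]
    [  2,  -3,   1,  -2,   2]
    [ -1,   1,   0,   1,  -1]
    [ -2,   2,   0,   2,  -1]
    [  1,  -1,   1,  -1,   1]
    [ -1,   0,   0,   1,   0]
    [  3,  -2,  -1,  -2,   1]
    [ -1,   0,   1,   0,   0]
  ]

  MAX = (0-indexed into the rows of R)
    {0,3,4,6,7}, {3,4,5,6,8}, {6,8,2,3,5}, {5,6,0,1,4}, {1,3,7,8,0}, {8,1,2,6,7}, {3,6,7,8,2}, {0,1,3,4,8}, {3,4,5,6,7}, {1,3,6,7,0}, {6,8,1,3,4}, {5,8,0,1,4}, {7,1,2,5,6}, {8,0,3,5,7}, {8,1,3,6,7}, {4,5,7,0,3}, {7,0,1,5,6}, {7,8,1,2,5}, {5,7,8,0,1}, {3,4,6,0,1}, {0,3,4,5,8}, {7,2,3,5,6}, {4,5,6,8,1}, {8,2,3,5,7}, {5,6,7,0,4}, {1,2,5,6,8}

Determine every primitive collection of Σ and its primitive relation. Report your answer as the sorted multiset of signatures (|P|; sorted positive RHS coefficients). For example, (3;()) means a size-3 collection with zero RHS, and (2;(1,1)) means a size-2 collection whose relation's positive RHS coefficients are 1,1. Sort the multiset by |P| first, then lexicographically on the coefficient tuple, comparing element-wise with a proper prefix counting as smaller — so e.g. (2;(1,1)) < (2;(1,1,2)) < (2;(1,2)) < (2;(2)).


9 minimal non-faces of Δ(Σ) (on 9 rays):

  • {2,4}:  v_{2} + v_{4} = v_{5} + v_{6} ; sig = (2;(1,1))
  • {0,2}:  v_{0} + v_{2} = v_{1} + v_{5} + v_{7} ; sig = (2;(1,1,1))
  • {4,7,8}:  v_{4} + v_{7} + v_{8} = 0 ; sig = (3;())
  • {0,6,8}:  v_{0} + v_{6} + v_{8} = v_{1} ; sig = (3;(1))
  • {1,3,5}:  v_{1} + v_{3} + v_{5} = v_{8} ; sig = (3;(1))
  • {1,4,7}:  v_{1} + v_{4} + v_{7} = v_{0} + v_{6} ; sig = (3;(1,1))
  • {1,2,3}:  v_{1} + v_{2} + v_{3} = v_{6} + v_{7} + 2·v_{8} ; sig = (3;(1,1,2))
  • {0,3,5,6}:  v_{0} + v_{3} + v_{5} + v_{6} = 0 ; sig = (4;())
  • {5,6,7,8}:  v_{5} + v_{6} + v_{7} + v_{8} = v_{2} ; sig = (4;(1))

Signatures (|P|; sorted positive RHS coefficients), sorted:
    |P|=2: 2 collections, coeffs (1,1), (1,1,1)
    |P|=3: 5 collections, coeffs (), (1), (1), (1,1), (1,1,2)
    |P|=4: 2 collections, coeffs (), (1)


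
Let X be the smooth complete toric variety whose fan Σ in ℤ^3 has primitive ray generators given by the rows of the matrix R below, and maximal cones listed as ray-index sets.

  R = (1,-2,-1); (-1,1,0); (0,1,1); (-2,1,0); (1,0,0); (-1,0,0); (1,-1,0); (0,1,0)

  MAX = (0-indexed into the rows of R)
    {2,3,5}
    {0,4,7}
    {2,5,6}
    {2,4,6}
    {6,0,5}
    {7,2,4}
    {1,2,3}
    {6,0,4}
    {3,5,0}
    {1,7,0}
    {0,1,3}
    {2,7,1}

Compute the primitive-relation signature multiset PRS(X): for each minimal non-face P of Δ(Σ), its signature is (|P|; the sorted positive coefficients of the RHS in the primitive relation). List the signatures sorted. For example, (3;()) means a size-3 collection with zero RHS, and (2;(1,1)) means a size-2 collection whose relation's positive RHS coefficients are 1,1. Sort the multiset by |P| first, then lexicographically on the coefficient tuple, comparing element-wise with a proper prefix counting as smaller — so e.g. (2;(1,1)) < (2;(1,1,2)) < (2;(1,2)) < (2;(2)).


Minimal non-faces — 10 found among 8 rays, 12 max cones:

  P = {1,6}:  v_{1} + v_{6} = 0  ⟹  sig = (2;())
  P = {4,5}:  v_{4} + v_{5} = 0  ⟹  sig = (2;())
  P = {0,2}:  v_{0} + v_{2} = v_{6}  ⟹  sig = (2;(1))
  P = {1,4}:  v_{1} + v_{4} = v_{7}  ⟹  sig = (2;(1))
  P = {1,5}:  v_{1} + v_{5} = v_{3}  ⟹  sig = (2;(1))
  P = {3,4}:  v_{3} + v_{4} = v_{1}  ⟹  sig = (2;(1))
  P = {3,6}:  v_{3} + v_{6} = v_{5}  ⟹  sig = (2;(1))
  P = {5,7}:  v_{5} + v_{7} = v_{1}  ⟹  sig = (2;(1))
  P = {6,7}:  v_{6} + v_{7} = v_{4}  ⟹  sig = (2;(1))
  P = {3,7}:  v_{3} + v_{7} = 2·v_{1}  ⟹  sig = (2;(2))

Sorted signature multiset PRS(X):
{ (2;()) ×2,  (2;(1)) ×7,  (2;(2)) }


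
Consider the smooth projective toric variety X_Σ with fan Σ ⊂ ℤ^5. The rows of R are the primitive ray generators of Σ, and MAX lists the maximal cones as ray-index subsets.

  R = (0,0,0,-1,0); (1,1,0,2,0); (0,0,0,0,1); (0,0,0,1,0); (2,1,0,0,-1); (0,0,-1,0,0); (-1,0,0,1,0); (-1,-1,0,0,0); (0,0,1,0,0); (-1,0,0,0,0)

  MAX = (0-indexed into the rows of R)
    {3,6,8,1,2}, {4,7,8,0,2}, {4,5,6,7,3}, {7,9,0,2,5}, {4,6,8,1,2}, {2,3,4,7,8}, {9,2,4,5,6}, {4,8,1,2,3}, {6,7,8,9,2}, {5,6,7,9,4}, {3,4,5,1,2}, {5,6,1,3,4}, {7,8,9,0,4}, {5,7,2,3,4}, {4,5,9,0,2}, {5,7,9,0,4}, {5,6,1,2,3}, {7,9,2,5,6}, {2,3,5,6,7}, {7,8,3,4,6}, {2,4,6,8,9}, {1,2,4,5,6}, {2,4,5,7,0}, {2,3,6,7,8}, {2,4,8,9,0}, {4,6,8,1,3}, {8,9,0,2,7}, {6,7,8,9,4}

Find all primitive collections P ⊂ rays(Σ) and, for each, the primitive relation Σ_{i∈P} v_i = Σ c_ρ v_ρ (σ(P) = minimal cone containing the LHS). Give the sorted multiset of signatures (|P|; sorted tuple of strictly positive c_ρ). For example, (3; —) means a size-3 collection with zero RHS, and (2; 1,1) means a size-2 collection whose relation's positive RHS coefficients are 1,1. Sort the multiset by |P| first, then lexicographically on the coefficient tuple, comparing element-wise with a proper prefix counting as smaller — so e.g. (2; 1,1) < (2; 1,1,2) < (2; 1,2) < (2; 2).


Σ has 10 primitive collections:

  P = {0,3}:  v_{0} + v_{3} = 0  so sig = (2; —)
  P = {5,8}:  v_{5} + v_{8} = 0  so sig = (2; —)
  P = {0,6}:  v_{0} + v_{6} = v_{9}  so sig = (2; 1)
  P = {3,9}:  v_{3} + v_{9} = v_{6}  so sig = (2; 1)
  P = {0,1}:  v_{0} + v_{1} = v_{2} + v_{4} + v_{6}  so sig = (2; 1,1,1)
  P = {1,9}:  v_{1} + v_{9} = v_{2} + v_{4} + 2·v_{6}  so sig = (2; 1,1,2)
  P = {1,7}:  v_{1} + v_{7} = 2·v_{3}  so sig = (2; 2)
  P = {2,4,7,9}:  v_{2} + v_{4} + v_{7} + v_{9} = 0  so sig = (4; —)
  P = {2,3,4,6}:  v_{2} + v_{3} + v_{4} + v_{6} = v_{1}  so sig = (4; 1)
  P = {2,4,6,7}:  v_{2} + v_{4} + v_{6} + v_{7} = v_{3}  so sig = (4; 1)

Hence PRS(X_Σ) =
[(2; —), (2; —), (2; 1), (2; 1), (2; 1,1,1), (2; 1,1,2), (2; 2), (4; —), (4; 1), (4; 1)]


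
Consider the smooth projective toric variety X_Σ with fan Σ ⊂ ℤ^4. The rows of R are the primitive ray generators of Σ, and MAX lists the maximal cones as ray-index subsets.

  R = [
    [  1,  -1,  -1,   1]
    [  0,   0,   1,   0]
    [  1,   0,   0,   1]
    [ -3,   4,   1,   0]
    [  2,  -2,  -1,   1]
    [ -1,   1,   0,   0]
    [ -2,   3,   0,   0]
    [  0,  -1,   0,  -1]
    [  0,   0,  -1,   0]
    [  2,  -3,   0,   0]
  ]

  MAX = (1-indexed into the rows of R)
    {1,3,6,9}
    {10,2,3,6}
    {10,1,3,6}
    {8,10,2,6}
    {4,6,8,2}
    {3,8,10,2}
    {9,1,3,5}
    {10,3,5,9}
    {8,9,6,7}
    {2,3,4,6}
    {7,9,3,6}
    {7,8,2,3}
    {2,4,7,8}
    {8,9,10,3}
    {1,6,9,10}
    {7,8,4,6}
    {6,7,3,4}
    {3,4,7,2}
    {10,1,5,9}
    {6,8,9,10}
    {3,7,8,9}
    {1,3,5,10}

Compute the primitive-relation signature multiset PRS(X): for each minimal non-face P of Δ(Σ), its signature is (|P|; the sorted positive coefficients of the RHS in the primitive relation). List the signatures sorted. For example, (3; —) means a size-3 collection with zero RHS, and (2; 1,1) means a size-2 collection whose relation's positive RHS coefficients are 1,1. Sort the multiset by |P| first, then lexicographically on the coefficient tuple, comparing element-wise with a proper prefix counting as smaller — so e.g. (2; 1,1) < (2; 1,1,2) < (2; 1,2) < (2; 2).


Δ(Σ) — 10 vertices, 18 min non-faces:

  {2,9}:  v_{2} + v_{9} = 0  ⟹  sig = (2; —)
  {7,10}:  v_{7} + v_{10} = 0  ⟹  sig = (2; —)
  {5,6}:  v_{5} + v_{6} = v_{1}  ⟹  sig = (2; 1)
  {4,9}:  v_{4} + v_{9} = v_{6} + v_{7}  ⟹  sig = (2; 1,1)
  {4,10}:  v_{4} + v_{10} = v_{2} + v_{6}  ⟹  sig = (2; 1,1)
  {5,8}:  v_{5} + v_{8} = v_{9} + v_{10}  ⟹  sig = (2; 1,1)
  {1,8}:  v_{1} + v_{8} = v_{6} + v_{9} + v_{10}  ⟹  sig = (2; 1,1,1)
  {2,5}:  v_{2} + v_{5} = v_{3} + v_{6} + v_{10}  ⟹  sig = (2; 1,1,1)
  {5,7}:  v_{5} + v_{7} = v_{3} + v_{6} + v_{9}  ⟹  sig = (2; 1,1,1)
  {1,2}:  v_{1} + v_{2} = v_{3} + 2·v_{6} + v_{10}  ⟹  sig = (2; 1,1,2)
  {1,7}:  v_{1} + v_{7} = v_{3} + 2·v_{6} + v_{9}  ⟹  sig = (2; 1,1,2)
  {4,5}:  v_{4} + v_{5} = v_{3} + 2·v_{6}  ⟹  sig = (2; 1,2)
  {1,4}:  v_{1} + v_{4} = v_{3} + 3·v_{6}  ⟹  sig = (2; 1,3)
  {3,6,8}:  v_{3} + v_{6} + v_{8} = 0  ⟹  sig = (3; —)
  {2,6,7}:  v_{2} + v_{6} + v_{7} = v_{4}  ⟹  sig = (3; 1)
  {3,4,8}:  v_{3} + v_{4} + v_{8} = v_{2} + v_{7}  ⟹  sig = (3; 1,1)
  {3,6,9,10}:  v_{3} + v_{6} + v_{9} + v_{10} = v_{5}  ⟹  sig = (4; 1)
  {1,3,9,10}:  v_{1} + v_{3} + v_{9} + v_{10} = 2·v_{5}  ⟹  sig = (4; 2)

Hence PRS(X_Σ) =
[(2; —), (2; —), (2; 1), (2; 1,1), (2; 1,1), (2; 1,1), (2; 1,1,1), (2; 1,1,1), (2; 1,1,1), (2; 1,1,2), (2; 1,1,2), (2; 1,2), (2; 1,3), (3; —), (3; 1), (3; 1,1), (4; 1), (4; 2)]


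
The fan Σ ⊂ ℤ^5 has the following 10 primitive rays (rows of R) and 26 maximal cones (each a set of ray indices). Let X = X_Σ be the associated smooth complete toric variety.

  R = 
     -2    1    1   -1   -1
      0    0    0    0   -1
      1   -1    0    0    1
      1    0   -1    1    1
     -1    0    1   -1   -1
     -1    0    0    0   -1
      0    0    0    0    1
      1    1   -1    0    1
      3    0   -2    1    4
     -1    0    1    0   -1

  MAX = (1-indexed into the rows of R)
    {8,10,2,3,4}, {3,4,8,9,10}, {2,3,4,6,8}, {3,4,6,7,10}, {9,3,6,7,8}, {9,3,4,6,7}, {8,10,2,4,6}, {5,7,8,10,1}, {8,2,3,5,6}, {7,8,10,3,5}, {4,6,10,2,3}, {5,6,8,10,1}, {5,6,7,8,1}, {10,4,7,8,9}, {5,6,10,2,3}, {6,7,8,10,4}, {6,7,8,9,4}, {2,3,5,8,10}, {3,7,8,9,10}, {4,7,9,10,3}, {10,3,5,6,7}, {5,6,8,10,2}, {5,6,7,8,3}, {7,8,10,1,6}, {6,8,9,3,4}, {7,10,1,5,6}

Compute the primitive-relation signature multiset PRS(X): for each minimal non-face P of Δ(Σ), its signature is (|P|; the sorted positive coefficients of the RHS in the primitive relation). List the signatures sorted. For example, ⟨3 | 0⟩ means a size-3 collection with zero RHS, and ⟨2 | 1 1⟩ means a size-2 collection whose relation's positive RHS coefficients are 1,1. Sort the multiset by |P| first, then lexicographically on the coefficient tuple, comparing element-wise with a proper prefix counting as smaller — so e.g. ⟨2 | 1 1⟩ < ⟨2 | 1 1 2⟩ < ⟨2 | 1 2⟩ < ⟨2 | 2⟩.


Δ(Σ) — 10 vertices, 12 min non-faces:

  {2,7}:  v_{2} + v_{7} = 0  →  sig = ⟨2 | 0⟩
  {4,5}:  v_{4} + v_{5} = 0  →  sig = ⟨2 | 0⟩
  {1,3}:  v_{1} + v_{3} = v_{5} + v_{7}  →  sig = ⟨2 | 1 1⟩
  {2,9}:  v_{2} + v_{9} = v_{3} + v_{4} + v_{8}  →  sig = ⟨2 | 1 1 1⟩
  {5,9}:  v_{5} + v_{9} = v_{3} + v_{7} + v_{8}  →  sig = ⟨2 | 1 1 1⟩
  {1,2}:  v_{1} + v_{2} = v_{5} + v_{6} + v_{8} + v_{10}  →  sig = ⟨2 | 1 1 1 1⟩
  {1,4}:  v_{1} + v_{4} = v_{6} + v_{7} + v_{8} + v_{10}  →  sig = ⟨2 | 1 1 1 1⟩
  {1,9}:  v_{1} + v_{9} = 2·v_{7} + v_{8}  →  sig = ⟨2 | 1 2⟩
  {6,9,10}:  v_{6} + v_{9} + v_{10} = v_{4} + v_{7}  →  sig = ⟨3 | 1 1⟩
  {3,6,8,10}:  v_{3} + v_{6} + v_{8} + v_{10} = 0  →  sig = ⟨4 | 0⟩
  {3,4,7,8}:  v_{3} + v_{4} + v_{7} + v_{8} = v_{9}  →  sig = ⟨4 | 1⟩
  {5,6,7,8,10}:  v_{5} + v_{6} + v_{7} + v_{8} + v_{10} = v_{1}  →  sig = ⟨5 | 1⟩

so the primitive-relation signature multiset is
{ ⟨2 | 0⟩ ×2,  ⟨2 | 1 1⟩,  ⟨2 | 1 1 1⟩ ×2,  ⟨2 | 1 1 1 1⟩ ×2,  ⟨2 | 1 2⟩,  ⟨3 | 1 1⟩,  ⟨4 | 0⟩,  ⟨4 | 1⟩,  ⟨5 | 1⟩ }


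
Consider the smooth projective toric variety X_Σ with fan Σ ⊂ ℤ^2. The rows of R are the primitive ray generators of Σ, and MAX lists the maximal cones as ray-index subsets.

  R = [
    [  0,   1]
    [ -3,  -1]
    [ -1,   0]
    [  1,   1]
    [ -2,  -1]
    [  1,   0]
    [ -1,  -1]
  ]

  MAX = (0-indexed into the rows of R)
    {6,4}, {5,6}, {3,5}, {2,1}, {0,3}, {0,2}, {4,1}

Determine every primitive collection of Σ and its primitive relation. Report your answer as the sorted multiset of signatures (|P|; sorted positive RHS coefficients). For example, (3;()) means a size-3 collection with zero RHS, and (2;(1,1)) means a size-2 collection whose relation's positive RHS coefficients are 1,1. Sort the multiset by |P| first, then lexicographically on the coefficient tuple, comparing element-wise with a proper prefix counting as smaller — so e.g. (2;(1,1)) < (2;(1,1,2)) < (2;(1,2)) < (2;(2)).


14 minimal non-faces of Δ(Σ) (on 7 rays):

  P={2,5}:  v_{2} + v_{5} = 0  ⟹  sig = (2;())
  P={3,6}:  v_{3} + v_{6} = 0  ⟹  sig = (2;())
  P={0,5}:  v_{0} + v_{5} = v_{3}  ⟹  sig = (2;(1))
  P={0,6}:  v_{0} + v_{6} = v_{2}  ⟹  sig = (2;(1))
  P={1,5}:  v_{1} + v_{5} = v_{4}  ⟹  sig = (2;(1))
  P={2,3}:  v_{2} + v_{3} = v_{0}  ⟹  sig = (2;(1))
  P={2,4}:  v_{2} + v_{4} = v_{1}  ⟹  sig = (2;(1))
  P={2,6}:  v_{2} + v_{6} = v_{4}  ⟹  sig = (2;(1))
  P={3,4}:  v_{3} + v_{4} = v_{2}  ⟹  sig = (2;(1))
  P={4,5}:  v_{4} + v_{5} = v_{6}  ⟹  sig = (2;(1))
  P={0,4}:  v_{0} + v_{4} = 2·v_{2}  ⟹  sig = (2;(2))
  P={1,3}:  v_{1} + v_{3} = 2·v_{2}  ⟹  sig = (2;(2))
  P={1,6}:  v_{1} + v_{6} = 2·v_{4}  ⟹  sig = (2;(2))
  P={0,1}:  v_{0} + v_{1} = 3·v_{2}  ⟹  sig = (2;(3))

so the primitive-relation signature multiset is
    (2;())
    (2;())
    (2;(1))
    (2;(1))
    (2;(1))
    (2;(1))
    (2;(1))
    (2;(1))
    (2;(1))
    (2;(1))
    (2;(2))
    (2;(2))
    (2;(2))
    (2;(3))


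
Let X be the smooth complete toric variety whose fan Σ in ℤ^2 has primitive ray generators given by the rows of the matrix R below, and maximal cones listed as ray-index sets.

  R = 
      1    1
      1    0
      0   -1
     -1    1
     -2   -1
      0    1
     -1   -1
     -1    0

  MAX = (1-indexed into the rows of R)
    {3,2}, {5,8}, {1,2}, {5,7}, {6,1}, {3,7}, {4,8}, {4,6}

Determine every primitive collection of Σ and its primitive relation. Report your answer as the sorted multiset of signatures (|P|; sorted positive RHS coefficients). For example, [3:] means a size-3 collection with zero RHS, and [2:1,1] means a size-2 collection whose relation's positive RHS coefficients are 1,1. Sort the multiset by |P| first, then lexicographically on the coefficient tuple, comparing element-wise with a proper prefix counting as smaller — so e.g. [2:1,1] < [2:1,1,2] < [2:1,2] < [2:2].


The 20 primitive collections of Σ (r=8, n=2):

  P = {1,7}:  v_{1} + v_{7} = 0  ⟹  sig = [2:]
  P = {2,8}:  v_{2} + v_{8} = 0  ⟹  sig = [2:]
  P = {3,6}:  v_{3} + v_{6} = 0  ⟹  sig = [2:]
  P = {1,3}:  v_{1} + v_{3} = v_{2}  ⟹  sig = [2:1]
  P = {1,5}:  v_{1} + v_{5} = v_{8}  ⟹  sig = [2:1]
  P = {1,8}:  v_{1} + v_{8} = v_{6}  ⟹  sig = [2:1]
  P = {2,4}:  v_{2} + v_{4} = v_{6}  ⟹  sig = [2:1]
  P = {2,5}:  v_{2} + v_{5} = v_{7}  ⟹  sig = [2:1]
  P = {2,6}:  v_{2} + v_{6} = v_{1}  ⟹  sig = [2:1]
  P = {2,7}:  v_{2} + v_{7} = v_{3}  ⟹  sig = [2:1]
  P = {3,4}:  v_{3} + v_{4} = v_{8}  ⟹  sig = [2:1]
  P = {3,8}:  v_{3} + v_{8} = v_{7}  ⟹  sig = [2:1]
  P = {6,7}:  v_{6} + v_{7} = v_{8}  ⟹  sig = [2:1]
  P = {6,8}:  v_{6} + v_{8} = v_{4}  ⟹  sig = [2:1]
  P = {7,8}:  v_{7} + v_{8} = v_{5}  ⟹  sig = [2:1]
  P = {1,4}:  v_{1} + v_{4} = 2·v_{6}  ⟹  sig = [2:2]
  P = {3,5}:  v_{3} + v_{5} = 2·v_{7}  ⟹  sig = [2:2]
  P = {4,7}:  v_{4} + v_{7} = 2·v_{8}  ⟹  sig = [2:2]
  P = {5,6}:  v_{5} + v_{6} = 2·v_{8}  ⟹  sig = [2:2]
  P = {4,5}:  v_{4} + v_{5} = 3·v_{8}  ⟹  sig = [2:3]

Sorted signature multiset PRS(X):
    [2:]
    [2:]
    [2:]
    [2:1]
    [2:1]
    [2:1]
    [2:1]
    [2:1]
    [2:1]
    [2:1]
    [2:1]
    [2:1]
    [2:1]
    [2:1]
    [2:1]
    [2:2]
    [2:2]
    [2:2]
    [2:2]
    [2:3]


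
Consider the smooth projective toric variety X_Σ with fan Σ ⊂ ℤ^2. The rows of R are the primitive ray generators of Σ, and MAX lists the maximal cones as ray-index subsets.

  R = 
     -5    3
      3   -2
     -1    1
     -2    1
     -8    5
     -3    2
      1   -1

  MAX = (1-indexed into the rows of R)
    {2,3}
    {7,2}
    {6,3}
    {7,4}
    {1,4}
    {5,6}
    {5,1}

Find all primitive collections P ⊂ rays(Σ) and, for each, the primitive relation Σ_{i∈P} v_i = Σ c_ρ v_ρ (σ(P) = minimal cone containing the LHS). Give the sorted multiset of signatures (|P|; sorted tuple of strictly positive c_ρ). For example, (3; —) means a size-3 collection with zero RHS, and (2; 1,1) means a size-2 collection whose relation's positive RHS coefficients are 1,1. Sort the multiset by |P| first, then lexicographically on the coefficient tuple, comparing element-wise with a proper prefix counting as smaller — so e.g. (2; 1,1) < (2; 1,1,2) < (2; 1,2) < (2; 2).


Δ(Σ) — 7 vertices, 14 min non-faces:

  P = {2,6}:  v_{2} + v_{6} = 0 ; sig = (2; —)
  P = {3,7}:  v_{3} + v_{7} = 0 ; sig = (2; —)
  P = {1,2}:  v_{1} + v_{2} = v_{4} ; sig = (2; 1)
  P = {1,6}:  v_{1} + v_{6} = v_{5} ; sig = (2; 1)
  P = {2,4}:  v_{2} + v_{4} = v_{7} ; sig = (2; 1)
  P = {2,5}:  v_{2} + v_{5} = v_{1} ; sig = (2; 1)
  P = {3,4}:  v_{3} + v_{4} = v_{6} ; sig = (2; 1)
  P = {4,6}:  v_{4} + v_{6} = v_{1} ; sig = (2; 1)
  P = {6,7}:  v_{6} + v_{7} = v_{4} ; sig = (2; 1)
  P = {5,7}:  v_{5} + v_{7} = v_{1} + v_{4} ; sig = (2; 1,1)
  P = {1,3}:  v_{1} + v_{3} = 2·v_{6} ; sig = (2; 2)
  P = {1,7}:  v_{1} + v_{7} = 2·v_{4} ; sig = (2; 2)
  P = {4,5}:  v_{4} + v_{5} = 2·v_{1} ; sig = (2; 2)
  P = {3,5}:  v_{3} + v_{5} = 3·v_{6} ; sig = (2; 3)

Sorted signature multiset PRS(X):
[(2; —), (2; —), (2; 1), (2; 1), (2; 1), (2; 1), (2; 1), (2; 1), (2; 1), (2; 1,1), (2; 2), (2; 2), (2; 2), (2; 3)]


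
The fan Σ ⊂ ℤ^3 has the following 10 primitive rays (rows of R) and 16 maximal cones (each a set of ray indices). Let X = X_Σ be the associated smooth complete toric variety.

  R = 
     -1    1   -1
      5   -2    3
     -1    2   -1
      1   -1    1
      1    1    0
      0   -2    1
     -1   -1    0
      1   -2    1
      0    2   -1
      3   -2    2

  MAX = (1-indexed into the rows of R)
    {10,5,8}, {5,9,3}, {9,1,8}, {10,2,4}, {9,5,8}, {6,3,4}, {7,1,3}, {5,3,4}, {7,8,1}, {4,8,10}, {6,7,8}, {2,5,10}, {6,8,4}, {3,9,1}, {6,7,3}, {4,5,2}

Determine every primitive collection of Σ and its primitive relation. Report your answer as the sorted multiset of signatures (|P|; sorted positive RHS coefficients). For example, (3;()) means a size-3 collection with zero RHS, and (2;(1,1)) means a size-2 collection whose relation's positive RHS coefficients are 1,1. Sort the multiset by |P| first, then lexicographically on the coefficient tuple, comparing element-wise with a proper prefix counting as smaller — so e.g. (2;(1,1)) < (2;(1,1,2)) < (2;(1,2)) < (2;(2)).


|primitive collections| = 23. Relations:

  P={1,4}:  v_{1} + v_{4} = 0 ; sig = (2;())
  P={3,8}:  v_{3} + v_{8} = 0 ; sig = (2;())
  P={5,7}:  v_{5} + v_{7} = 0 ; sig = (2;())
  P={6,9}:  v_{6} + v_{9} = 0 ; sig = (2;())
  P={1,5}:  v_{1} + v_{5} = v_{9} ; sig = (2;(1))
  P={1,6}:  v_{1} + v_{6} = v_{7} ; sig = (2;(1))
  P={4,7}:  v_{4} + v_{7} = v_{6} ; sig = (2;(1))
  P={4,9}:  v_{4} + v_{9} = v_{5} ; sig = (2;(1))
  P={5,6}:  v_{5} + v_{6} = v_{4} ; sig = (2;(1))
  P={7,9}:  v_{7} + v_{9} = v_{1} ; sig = (2;(1))
  P={1,2}:  v_{1} + v_{2} = v_{5} + v_{10} ; sig = (2;(1,1))
  P={1,10}:  v_{1} + v_{10} = v_{5} + v_{8} ; sig = (2;(1,1))
  P={2,7}:  v_{2} + v_{7} = v_{4} + v_{10} ; sig = (2;(1,1))
  P={3,10}:  v_{3} + v_{10} = v_{4} + v_{5} ; sig = (2;(1,1))
  P={7,10}:  v_{7} + v_{10} = v_{4} + v_{8} ; sig = (2;(1,1))
  P={2,6}:  v_{2} + v_{6} = 2·v_{4} + v_{10} ; sig = (2;(1,2))
  P={2,9}:  v_{2} + v_{9} = 2·v_{5} + v_{10} ; sig = (2;(1,2))
  P={6,10}:  v_{6} + v_{10} = 2·v_{4} + v_{8} ; sig = (2;(1,2))
  P={9,10}:  v_{9} + v_{10} = 2·v_{5} + v_{8} ; sig = (2;(1,2))
  P={2,8}:  v_{2} + v_{8} = 2·v_{10} ; sig = (2;(2))
  P={2,3}:  v_{2} + v_{3} = 2·v_{4} + 2·v_{5} ; sig = (2;(2,2))
  P={4,5,8}:  v_{4} + v_{5} + v_{8} = v_{10} ; sig = (3;(1))
  P={4,5,10}:  v_{4} + v_{5} + v_{10} = v_{2} ; sig = (3;(1))

Signatures (|P|; sorted positive RHS coefficients), sorted:
{ (2;()) ×4,  (2;(1)) ×6,  (2;(1,1)) ×5,  (2;(1,2)) ×4,  (2;(2)),  (2;(2,2)),  (3;(1)) ×2 }


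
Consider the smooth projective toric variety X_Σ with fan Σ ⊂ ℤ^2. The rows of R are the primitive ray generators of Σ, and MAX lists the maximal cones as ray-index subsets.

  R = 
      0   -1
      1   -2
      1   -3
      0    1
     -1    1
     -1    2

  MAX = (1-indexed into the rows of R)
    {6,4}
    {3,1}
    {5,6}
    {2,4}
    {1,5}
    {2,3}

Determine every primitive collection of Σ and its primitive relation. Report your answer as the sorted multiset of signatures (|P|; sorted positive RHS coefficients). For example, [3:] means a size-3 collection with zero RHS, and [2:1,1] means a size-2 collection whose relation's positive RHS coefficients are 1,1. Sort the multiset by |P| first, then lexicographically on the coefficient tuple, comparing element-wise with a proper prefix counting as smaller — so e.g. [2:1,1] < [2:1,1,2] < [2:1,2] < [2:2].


9 collections generate NE(X_Σ); each relation:

  P = {1,4}:  v_{1} + v_{4} = 0 ; sig = [2:]
  P = {2,6}:  v_{2} + v_{6} = 0 ; sig = [2:]
  P = {1,2}:  v_{1} + v_{2} = v_{3} ; sig = [2:1]
  P = {1,6}:  v_{1} + v_{6} = v_{5} ; sig = [2:1]
  P = {2,5}:  v_{2} + v_{5} = v_{1} ; sig = [2:1]
  P = {3,4}:  v_{3} + v_{4} = v_{2} ; sig = [2:1]
  P = {3,6}:  v_{3} + v_{6} = v_{1} ; sig = [2:1]
  P = {4,5}:  v_{4} + v_{5} = v_{6} ; sig = [2:1]
  P = {3,5}:  v_{3} + v_{5} = 2·v_{1} ; sig = [2:2]

Sorted signature multiset PRS(X):
    |P|=2: 9 collections, coeffs (), (), (1), (1), (1), (1), (1), (1), (2)


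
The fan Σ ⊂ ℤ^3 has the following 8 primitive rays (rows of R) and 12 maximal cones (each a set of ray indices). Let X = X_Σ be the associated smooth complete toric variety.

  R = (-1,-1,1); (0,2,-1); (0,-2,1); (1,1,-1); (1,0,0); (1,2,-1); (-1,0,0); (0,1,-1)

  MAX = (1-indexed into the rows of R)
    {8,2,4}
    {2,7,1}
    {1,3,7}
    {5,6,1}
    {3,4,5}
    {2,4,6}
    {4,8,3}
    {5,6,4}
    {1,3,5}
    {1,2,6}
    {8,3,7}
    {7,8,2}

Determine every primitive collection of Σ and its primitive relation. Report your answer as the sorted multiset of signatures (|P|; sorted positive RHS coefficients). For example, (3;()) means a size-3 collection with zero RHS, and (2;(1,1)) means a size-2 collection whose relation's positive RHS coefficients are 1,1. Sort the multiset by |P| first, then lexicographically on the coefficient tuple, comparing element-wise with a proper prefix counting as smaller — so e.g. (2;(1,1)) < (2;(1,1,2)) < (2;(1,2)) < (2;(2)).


Primitive collections (10):

  • {1,4}:  v_{1} + v_{4} = 0 — sig = (2;())
  • {2,3}:  v_{2} + v_{3} = 0 — sig = (2;())
  • {5,7}:  v_{5} + v_{7} = 0 — sig = (2;())
  • {1,8}:  v_{1} + v_{8} = v_{7} — sig = (2;(1))
  • {2,5}:  v_{2} + v_{5} = v_{6} — sig = (2;(1))
  • {3,6}:  v_{3} + v_{6} = v_{5} — sig = (2;(1))
  • {4,7}:  v_{4} + v_{7} = v_{8} — sig = (2;(1))
  • {5,8}:  v_{5} + v_{8} = v_{4} — sig = (2;(1))
  • {6,7}:  v_{6} + v_{7} = v_{2} — sig = (2;(1))
  • {6,8}:  v_{6} + v_{8} = v_{2} + v_{4} — sig = (2;(1,1))

Sorted signature multiset PRS(X):
    (2;())
    (2;())
    (2;())
    (2;(1))
    (2;(1))
    (2;(1))
    (2;(1))
    (2;(1))
    (2;(1))
    (2;(1,1))


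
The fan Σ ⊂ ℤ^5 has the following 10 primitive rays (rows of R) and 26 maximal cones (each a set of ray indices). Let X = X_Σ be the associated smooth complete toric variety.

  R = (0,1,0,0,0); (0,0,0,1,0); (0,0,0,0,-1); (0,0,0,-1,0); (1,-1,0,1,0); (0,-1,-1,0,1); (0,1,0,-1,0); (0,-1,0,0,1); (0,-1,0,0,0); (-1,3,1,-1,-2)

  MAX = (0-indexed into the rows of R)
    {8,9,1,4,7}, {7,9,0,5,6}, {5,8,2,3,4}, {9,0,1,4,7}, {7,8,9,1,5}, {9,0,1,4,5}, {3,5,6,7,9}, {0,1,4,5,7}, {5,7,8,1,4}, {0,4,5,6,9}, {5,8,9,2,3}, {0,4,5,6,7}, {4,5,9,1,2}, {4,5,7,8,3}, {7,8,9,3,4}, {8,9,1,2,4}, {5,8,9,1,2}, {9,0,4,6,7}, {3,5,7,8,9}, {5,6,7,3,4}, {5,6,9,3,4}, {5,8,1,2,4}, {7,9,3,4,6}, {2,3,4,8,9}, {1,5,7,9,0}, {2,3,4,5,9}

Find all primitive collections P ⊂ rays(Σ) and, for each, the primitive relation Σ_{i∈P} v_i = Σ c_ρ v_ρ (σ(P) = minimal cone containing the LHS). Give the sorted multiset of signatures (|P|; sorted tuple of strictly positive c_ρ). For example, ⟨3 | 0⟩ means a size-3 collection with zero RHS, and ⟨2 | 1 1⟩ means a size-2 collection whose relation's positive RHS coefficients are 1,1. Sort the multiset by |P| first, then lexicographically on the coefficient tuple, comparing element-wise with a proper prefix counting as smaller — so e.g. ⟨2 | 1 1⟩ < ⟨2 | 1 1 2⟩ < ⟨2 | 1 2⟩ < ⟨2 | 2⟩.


10 collections generate NE(X_Σ); each relation:

  • {0,8}:  v_{0} + v_{8} = 0  so sig = ⟨2 | 0⟩
  • {1,3}:  v_{1} + v_{3} = 0  so sig = ⟨2 | 0⟩
  • {0,3}:  v_{0} + v_{3} = v_{6}  so sig = ⟨2 | 1⟩
  • {1,6}:  v_{1} + v_{6} = v_{0}  so sig = ⟨2 | 1⟩
  • {2,7}:  v_{2} + v_{7} = v_{8}  so sig = ⟨2 | 1⟩
  • {6,8}:  v_{6} + v_{8} = v_{3}  so sig = ⟨2 | 1⟩
  • {0,2}:  v_{0} + v_{2} = v_{4} + v_{5} + v_{9}  so sig = ⟨2 | 1 1 1⟩
  • {2,6}:  v_{2} + v_{6} = v_{3} + v_{4} + v_{5} + v_{9}  so sig = ⟨2 | 1 1 1 1⟩
  • {4,5,7,9}:  v_{4} + v_{5} + v_{7} + v_{9} = 0  so sig = ⟨4 | 0⟩
  • {4,5,8,9}:  v_{4} + v_{5} + v_{8} + v_{9} = v_{2}  so sig = ⟨4 | 1⟩

Hence PRS(X_Σ) =
[⟨2 | 0⟩, ⟨2 | 0⟩, ⟨2 | 1⟩, ⟨2 | 1⟩, ⟨2 | 1⟩, ⟨2 | 1⟩, ⟨2 | 1 1 1⟩, ⟨2 | 1 1 1 1⟩, ⟨4 | 0⟩, ⟨4 | 1⟩]


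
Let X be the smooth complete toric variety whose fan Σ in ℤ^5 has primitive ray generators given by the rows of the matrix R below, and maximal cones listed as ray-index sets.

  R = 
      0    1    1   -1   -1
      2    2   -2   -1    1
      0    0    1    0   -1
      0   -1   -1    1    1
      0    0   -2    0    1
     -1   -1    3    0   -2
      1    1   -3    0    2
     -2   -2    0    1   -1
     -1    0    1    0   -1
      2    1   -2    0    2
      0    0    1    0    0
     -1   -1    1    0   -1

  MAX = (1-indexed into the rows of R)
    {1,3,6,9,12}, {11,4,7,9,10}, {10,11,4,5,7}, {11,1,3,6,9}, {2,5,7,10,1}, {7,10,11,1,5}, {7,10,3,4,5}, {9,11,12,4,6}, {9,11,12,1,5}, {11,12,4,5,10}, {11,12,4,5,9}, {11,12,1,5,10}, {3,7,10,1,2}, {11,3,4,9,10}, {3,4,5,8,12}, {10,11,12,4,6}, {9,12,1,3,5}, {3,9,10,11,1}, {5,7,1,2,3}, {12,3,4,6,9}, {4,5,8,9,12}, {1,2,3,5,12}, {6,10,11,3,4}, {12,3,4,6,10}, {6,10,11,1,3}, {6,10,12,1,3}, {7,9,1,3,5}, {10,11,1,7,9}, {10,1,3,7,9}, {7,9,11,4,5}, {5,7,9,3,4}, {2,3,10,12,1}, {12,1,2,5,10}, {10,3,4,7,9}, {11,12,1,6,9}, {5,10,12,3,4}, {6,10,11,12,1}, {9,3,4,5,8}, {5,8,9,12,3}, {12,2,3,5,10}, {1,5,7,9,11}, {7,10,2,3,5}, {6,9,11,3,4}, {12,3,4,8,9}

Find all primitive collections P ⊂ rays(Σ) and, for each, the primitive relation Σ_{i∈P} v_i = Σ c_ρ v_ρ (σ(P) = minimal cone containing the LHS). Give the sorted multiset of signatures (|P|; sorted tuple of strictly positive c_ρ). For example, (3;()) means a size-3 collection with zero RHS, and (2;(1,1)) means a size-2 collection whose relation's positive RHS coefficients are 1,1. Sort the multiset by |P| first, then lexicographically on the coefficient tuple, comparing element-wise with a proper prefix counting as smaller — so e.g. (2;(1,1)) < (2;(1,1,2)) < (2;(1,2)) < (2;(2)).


Minimal non-faces — 22 found among 12 rays, 44 max cones:

  • {1,4}:  v_{1} + v_{4} = 0  ⇒ sig = (2;())
  • {6,7}:  v_{6} + v_{7} = 0  ⇒ sig = (2;())
  • {5,6}:  v_{5} + v_{6} = v_{12}  ⇒ sig = (2;(1))
  • {7,12}:  v_{7} + v_{12} = v_{5}  ⇒ sig = (2;(1))
  • {2,11}:  v_{2} + v_{11} = v_{1} + v_{10}  ⇒ sig = (2;(1,1))
  • {2,4}:  v_{2} + v_{4} = v_{3} + v_{5} + v_{10}  ⇒ sig = (2;(1,1,1))
  • {2,9}:  v_{2} + v_{9} = v_{1} + v_{3} + v_{7}  ⇒ sig = (2;(1,1,1))
  • {8,10}:  v_{8} + v_{10} = v_{3} + v_{4} + v_{5}  ⇒ sig = (2;(1,1,1))
  • {8,11}:  v_{8} + v_{11} = v_{4} + v_{9} + v_{12}  ⇒ sig = (2;(1,1,1))
  • {1,8}:  v_{1} + v_{8} = v_{3} + v_{5} + v_{9} + v_{12}  ⇒ sig = (2;(1,1,1,1))
  • {2,6}:  v_{2} + v_{6} = v_{1} + v_{3} + v_{10} + v_{12}  ⇒ sig = (2;(1,1,1,1))
  • {6,8}:  v_{6} + v_{8} = v_{3} + v_{4} + v_{9} + 2·v_{12}  ⇒ sig = (2;(1,1,1,2))
  • {7,8}:  v_{7} + v_{8} = v_{3} + v_{4} + 2·v_{5} + v_{9}  ⇒ sig = (2;(1,1,1,2))
  • {2,8}:  v_{2} + v_{8} = 2·v_{3} + 2·v_{5}  ⇒ sig = (2;(2,2))
  • {3,5,11}:  v_{3} + v_{5} + v_{11} = 0  ⇒ sig = (3;())
  • {9,10,12}:  v_{9} + v_{10} + v_{12} = 0  ⇒ sig = (3;())
  • {3,11,12}:  v_{3} + v_{11} + v_{12} = v_{6}  ⇒ sig = (3;(1))
  • {5,9,10}:  v_{5} + v_{9} + v_{10} = v_{7}  ⇒ sig = (3;(1))
  • {3,7,11}:  v_{3} + v_{7} + v_{11} = v_{9} + v_{10}  ⇒ sig = (3;(1,1))
  • {6,9,10}:  v_{6} + v_{9} + v_{10} = v_{3} + v_{11}  ⇒ sig = (3;(1,1))
  • {1,3,5,10}:  v_{1} + v_{3} + v_{5} + v_{10} = v_{2}  ⇒ sig = (4;(1))
  • {3,4,5,9,12}:  v_{3} + v_{4} + v_{5} + v_{9} + v_{12} = v_{8}  ⇒ sig = (5;(1))

so the primitive-relation signature multiset is
    (2;())
    (2;())
    (2;(1))
    (2;(1))
    (2;(1,1))
    (2;(1,1,1))
    (2;(1,1,1))
    (2;(1,1,1))
    (2;(1,1,1))
    (2;(1,1,1,1))
    (2;(1,1,1,1))
    (2;(1,1,1,2))
    (2;(1,1,1,2))
    (2;(2,2))
    (3;())
    (3;())
    (3;(1))
    (3;(1))
    (3;(1,1))
    (3;(1,1))
    (4;(1))
    (5;(1))


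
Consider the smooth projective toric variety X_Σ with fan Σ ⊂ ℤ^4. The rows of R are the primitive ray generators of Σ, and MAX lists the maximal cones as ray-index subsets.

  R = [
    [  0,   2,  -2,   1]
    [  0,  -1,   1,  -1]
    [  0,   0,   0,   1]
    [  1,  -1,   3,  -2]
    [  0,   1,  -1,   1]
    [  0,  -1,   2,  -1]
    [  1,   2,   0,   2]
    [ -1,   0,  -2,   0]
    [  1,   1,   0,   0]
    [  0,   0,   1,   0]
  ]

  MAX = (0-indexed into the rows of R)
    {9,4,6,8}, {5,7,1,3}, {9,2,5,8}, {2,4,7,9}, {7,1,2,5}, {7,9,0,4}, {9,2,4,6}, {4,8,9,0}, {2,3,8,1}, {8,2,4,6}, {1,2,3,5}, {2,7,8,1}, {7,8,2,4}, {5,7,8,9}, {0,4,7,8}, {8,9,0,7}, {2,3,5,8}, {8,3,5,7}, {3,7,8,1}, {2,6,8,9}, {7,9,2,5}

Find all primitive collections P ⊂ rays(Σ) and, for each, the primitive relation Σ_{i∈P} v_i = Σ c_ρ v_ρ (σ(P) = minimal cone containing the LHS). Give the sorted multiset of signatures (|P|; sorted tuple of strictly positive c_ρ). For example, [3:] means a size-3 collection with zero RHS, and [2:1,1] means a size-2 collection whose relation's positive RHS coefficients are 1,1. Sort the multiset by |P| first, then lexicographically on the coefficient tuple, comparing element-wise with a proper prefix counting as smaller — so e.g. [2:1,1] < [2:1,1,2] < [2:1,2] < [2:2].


Σ has 20 primitive collections:

  {1,4}:  v_{1} + v_{4} = 0  →  sig = [2:]
  {1,9}:  v_{1} + v_{9} = v_{5}  →  sig = [2:1]
  {4,5}:  v_{4} + v_{5} = v_{9}  →  sig = [2:1]
  {3,4}:  v_{3} + v_{4} = v_{5} + v_{8}  →  sig = [2:1,1]
  {0,1}:  v_{0} + v_{1} = v_{7} + v_{8} + v_{9}  →  sig = [2:1,1,1]
  {1,6}:  v_{1} + v_{6} = v_{2} + v_{8} + v_{9}  →  sig = [2:1,1,1]
  {0,3}:  v_{0} + v_{3} = v_{5} + v_{7} + 2·v_{8} + v_{9}  →  sig = [2:1,1,1,2]
  {3,6}:  v_{3} + v_{6} = v_{2} + v_{5} + 2·v_{8} + v_{9}  →  sig = [2:1,1,1,2]
  {0,5}:  v_{0} + v_{5} = v_{7} + v_{8} + 2·v_{9}  →  sig = [2:1,1,2]
  {5,6}:  v_{5} + v_{6} = v_{2} + v_{8} + 2·v_{9}  →  sig = [2:1,1,2]
  {0,6}:  v_{0} + v_{6} = 3·v_{4} + v_{8} + v_{9}  →  sig = [2:1,1,3]
  {3,9}:  v_{3} + v_{9} = 2·v_{5} + v_{8}  →  sig = [2:1,2]
  {0,2}:  v_{0} + v_{2} = 2·v_{4}  →  sig = [2:2]
  {6,7}:  v_{6} + v_{7} = 2·v_{4}  →  sig = [2:2]
  {1,5,8}:  v_{1} + v_{5} + v_{8} = v_{3}  →  sig = [3:1]
  {2,3,7}:  v_{2} + v_{3} + v_{7} = v_{1}  →  sig = [3:1]
  {2,5,7,8}:  v_{2} + v_{5} + v_{7} + v_{8} = 0  →  sig = [4:]
  {2,4,8,9}:  v_{2} + v_{4} + v_{8} + v_{9} = v_{6}  →  sig = [4:1]
  {2,7,8,9}:  v_{2} + v_{7} + v_{8} + v_{9} = v_{4}  →  sig = [4:1]
  {4,7,8,9}:  v_{4} + v_{7} + v_{8} + v_{9} = v_{0}  →  sig = [4:1]

so the primitive-relation signature multiset is
[[2:], [2:1], [2:1], [2:1,1], [2:1,1,1], [2:1,1,1], [2:1,1,1,2], [2:1,1,1,2], [2:1,1,2], [2:1,1,2], [2:1,1,3], [2:1,2], [2:2], [2:2], [3:1], [3:1], [4:], [4:1], [4:1], [4:1]]


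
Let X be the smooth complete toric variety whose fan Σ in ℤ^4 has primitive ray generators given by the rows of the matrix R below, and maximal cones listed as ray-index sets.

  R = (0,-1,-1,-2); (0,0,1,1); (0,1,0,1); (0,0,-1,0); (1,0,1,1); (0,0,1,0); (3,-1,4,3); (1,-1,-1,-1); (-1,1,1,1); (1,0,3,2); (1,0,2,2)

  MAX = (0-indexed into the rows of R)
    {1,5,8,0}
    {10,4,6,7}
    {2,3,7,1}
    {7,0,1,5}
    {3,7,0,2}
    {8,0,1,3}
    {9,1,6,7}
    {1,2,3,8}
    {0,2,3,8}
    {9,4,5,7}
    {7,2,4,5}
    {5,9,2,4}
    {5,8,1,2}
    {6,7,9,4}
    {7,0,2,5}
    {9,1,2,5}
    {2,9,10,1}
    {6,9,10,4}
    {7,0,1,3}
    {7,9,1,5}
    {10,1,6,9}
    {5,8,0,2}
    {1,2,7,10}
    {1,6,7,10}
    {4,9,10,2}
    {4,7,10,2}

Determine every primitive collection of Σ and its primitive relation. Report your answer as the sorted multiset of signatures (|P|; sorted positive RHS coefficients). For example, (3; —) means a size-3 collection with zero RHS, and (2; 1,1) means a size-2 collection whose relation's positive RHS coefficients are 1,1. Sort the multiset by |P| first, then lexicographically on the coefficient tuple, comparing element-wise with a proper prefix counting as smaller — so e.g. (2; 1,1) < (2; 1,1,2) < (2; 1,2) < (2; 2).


22 collections generate NE(X_Σ); each relation:

  • {3,5}:  v_{3} + v_{5} = 0 ; sig = (2; —)
  • {7,8}:  v_{7} + v_{8} = 0 ; sig = (2; —)
  • {1,4}:  v_{1} + v_{4} = v_{10} ; sig = (2; 1)
  • {3,9}:  v_{3} + v_{9} = v_{10} ; sig = (2; 1)
  • {5,10}:  v_{5} + v_{10} = v_{9} ; sig = (2; 1)
  • {0,4}:  v_{0} + v_{4} = v_{5} + v_{7} ; sig = (2; 1,1)
  • {6,8}:  v_{6} + v_{8} = v_{9} + v_{10} ; sig = (2; 1,1)
  • {0,10}:  v_{0} + v_{10} = v_{1} + v_{5} + v_{7} ; sig = (2; 1,1,1)
  • {3,4}:  v_{3} + v_{4} = v_{1} + v_{2} + v_{7} ; sig = (2; 1,1,1)
  • {4,8}:  v_{4} + v_{8} = v_{1} + v_{2} + v_{5} ; sig = (2; 1,1,1)
  • {0,6}:  v_{0} + v_{6} = v_{1} + v_{5} + 2·v_{7} + v_{9} ; sig = (2; 1,1,1,2)
  • {0,9}:  v_{0} + v_{9} = v_{1} + 2·v_{5} + v_{7} ; sig = (2; 1,1,2)
  • {3,10}:  v_{3} + v_{10} = 2·v_{1} + v_{2} + v_{7} ; sig = (2; 1,1,2)
  • {8,10}:  v_{8} + v_{10} = 2·v_{1} + v_{2} + v_{5} ; sig = (2; 1,1,2)
  • {2,6}:  v_{2} + v_{6} = 2·v_{4} + v_{10} ; sig = (2; 1,2)
  • {3,6}:  v_{3} + v_{6} = v_{7} + 2·v_{10} ; sig = (2; 1,2)
  • {5,6}:  v_{5} + v_{6} = v_{7} + 2·v_{9} ; sig = (2; 1,2)
  • {8,9}:  v_{8} + v_{9} = 2·v_{1} + v_{2} + 2·v_{5} ; sig = (2; 1,2,2)
  • {0,1,2}:  v_{0} + v_{1} + v_{2} = 0 ; sig = (3; —)
  • {7,9,10}:  v_{7} + v_{9} + v_{10} = v_{6} ; sig = (3; 1)
  • {2,7,9}:  v_{2} + v_{7} + v_{9} = 2·v_{4} ; sig = (3; 2)
  • {1,2,5,7}:  v_{1} + v_{2} + v_{5} + v_{7} = v_{4} ; sig = (4; 1)

Sorted signature multiset PRS(X):
    |P|=2: 18 collections, coeffs (), (), (1), (1), (1), (1,1), (1,1), (1,1,1), (1,1,1), (1,1,1), (1,1,1,2), (1,1,2), (1,1,2), (1,1,2), (1,2), (1,2), (1,2), (1,2,2)
    |P|=3: 3 collections, coeffs (), (1), (2)
    |P|=4: 1 collection, coeffs (1)


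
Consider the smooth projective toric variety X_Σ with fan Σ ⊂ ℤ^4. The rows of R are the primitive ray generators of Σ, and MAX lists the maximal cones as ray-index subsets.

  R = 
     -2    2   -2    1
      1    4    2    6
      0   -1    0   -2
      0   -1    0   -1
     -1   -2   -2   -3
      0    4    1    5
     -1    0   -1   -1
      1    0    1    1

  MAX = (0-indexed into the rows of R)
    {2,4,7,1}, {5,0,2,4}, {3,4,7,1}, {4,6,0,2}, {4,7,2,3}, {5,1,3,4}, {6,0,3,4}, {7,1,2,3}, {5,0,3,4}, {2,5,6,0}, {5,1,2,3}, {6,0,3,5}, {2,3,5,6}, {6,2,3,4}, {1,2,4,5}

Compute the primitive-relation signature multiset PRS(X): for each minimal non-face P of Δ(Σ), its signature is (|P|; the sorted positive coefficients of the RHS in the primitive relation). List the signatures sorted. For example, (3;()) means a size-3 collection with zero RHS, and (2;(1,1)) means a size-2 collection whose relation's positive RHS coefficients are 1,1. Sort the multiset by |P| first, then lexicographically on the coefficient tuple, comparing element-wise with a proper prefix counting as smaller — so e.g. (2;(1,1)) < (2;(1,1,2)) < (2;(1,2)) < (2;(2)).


|primitive collections| = 9. Relations:

  P={6,7}:  v_{6} + v_{7} = 0 ; sig = (2;())
  P={1,6}:  v_{1} + v_{6} = v_{5} ; sig = (2;(1))
  P={5,7}:  v_{5} + v_{7} = v_{1} ; sig = (2;(1))
  P={0,7}:  v_{0} + v_{7} = v_{4} + v_{5} ; sig = (2;(1,1))
  P={0,1}:  v_{0} + v_{1} = v_{4} + 2·v_{5} ; sig = (2;(1,2))
  P={4,5,6}:  v_{4} + v_{5} + v_{6} = v_{0} ; sig = (3;(1))
  P={0,2,3}:  v_{0} + v_{2} + v_{3} = 2·v_{6} ; sig = (3;(2))
  P={1,2,3,4}:  v_{1} + v_{2} + v_{3} + v_{4} = 0 ; sig = (4;())
  P={2,3,4,5}:  v_{2} + v_{3} + v_{4} + v_{5} = v_{6} ; sig = (4;(1))

Sorted signature multiset PRS(X):
{ (2;()),  (2;(1)) ×2,  (2;(1,1)),  (2;(1,2)),  (3;(1)),  (3;(2)),  (4;()),  (4;(1)) }


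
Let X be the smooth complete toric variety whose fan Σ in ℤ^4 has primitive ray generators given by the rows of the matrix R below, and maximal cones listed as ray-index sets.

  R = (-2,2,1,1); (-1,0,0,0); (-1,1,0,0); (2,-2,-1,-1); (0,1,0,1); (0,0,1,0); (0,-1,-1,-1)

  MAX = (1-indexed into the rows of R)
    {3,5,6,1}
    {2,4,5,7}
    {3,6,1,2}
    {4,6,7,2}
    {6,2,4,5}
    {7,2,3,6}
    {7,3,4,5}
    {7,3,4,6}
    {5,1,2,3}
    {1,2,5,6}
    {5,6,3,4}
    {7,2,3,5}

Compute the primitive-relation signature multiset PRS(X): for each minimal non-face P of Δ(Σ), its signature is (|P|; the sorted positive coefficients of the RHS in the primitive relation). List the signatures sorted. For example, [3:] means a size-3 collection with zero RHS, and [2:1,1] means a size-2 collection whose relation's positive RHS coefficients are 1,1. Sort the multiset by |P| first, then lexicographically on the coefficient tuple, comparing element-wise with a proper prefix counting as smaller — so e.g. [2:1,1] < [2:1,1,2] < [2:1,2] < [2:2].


5 minimal non-faces of Δ(Σ) (on 7 rays):

  • {1,4}:  v_{1} + v_{4} = 0 — sig = [2:]
  • {1,7}:  v_{1} + v_{7} = v_{2} + v_{3} — sig = [2:1,1]
  • {5,6,7}:  v_{5} + v_{6} + v_{7} = 0 — sig = [3:]
  • {2,3,4}:  v_{2} + v_{3} + v_{4} = v_{7} — sig = [3:1]
  • {2,3,5,6}:  v_{2} + v_{3} + v_{5} + v_{6} = v_{1} — sig = [4:1]

so the primitive-relation signature multiset is
    [2:]
    [2:1,1]
    [3:]
    [3:1]
    [4:1]


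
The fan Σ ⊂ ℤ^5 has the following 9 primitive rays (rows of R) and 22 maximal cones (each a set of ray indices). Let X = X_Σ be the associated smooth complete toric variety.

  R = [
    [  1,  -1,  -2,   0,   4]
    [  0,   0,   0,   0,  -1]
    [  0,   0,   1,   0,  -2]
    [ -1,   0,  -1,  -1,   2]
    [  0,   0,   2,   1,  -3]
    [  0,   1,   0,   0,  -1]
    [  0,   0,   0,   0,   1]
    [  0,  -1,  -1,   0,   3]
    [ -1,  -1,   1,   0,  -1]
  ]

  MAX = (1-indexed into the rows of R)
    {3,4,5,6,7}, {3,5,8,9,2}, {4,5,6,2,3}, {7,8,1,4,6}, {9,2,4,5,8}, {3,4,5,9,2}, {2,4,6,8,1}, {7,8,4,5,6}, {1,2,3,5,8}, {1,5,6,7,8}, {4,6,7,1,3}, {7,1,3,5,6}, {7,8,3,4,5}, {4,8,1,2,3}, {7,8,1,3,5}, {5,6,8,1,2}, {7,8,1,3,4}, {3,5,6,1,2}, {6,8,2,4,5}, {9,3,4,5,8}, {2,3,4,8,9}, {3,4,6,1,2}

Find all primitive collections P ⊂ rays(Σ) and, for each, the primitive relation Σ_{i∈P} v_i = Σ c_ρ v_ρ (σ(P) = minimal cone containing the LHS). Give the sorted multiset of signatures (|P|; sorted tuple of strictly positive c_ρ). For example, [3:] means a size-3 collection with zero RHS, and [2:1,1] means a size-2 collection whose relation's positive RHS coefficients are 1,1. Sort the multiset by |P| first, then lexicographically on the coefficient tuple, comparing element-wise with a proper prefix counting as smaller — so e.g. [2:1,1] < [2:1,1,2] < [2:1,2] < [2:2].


7 collections generate NE(X_Σ); each relation:

  {2,7}:  v_{2} + v_{7} = 0 — sig = [2:]
  {6,9}:  v_{6} + v_{9} = v_{2} + v_{4} + v_{5} — sig = [2:1,1,1]
  {7,9}:  v_{7} + v_{9} = v_{3} + v_{4} + v_{5} + v_{8} — sig = [2:1,1,1,1]
  {1,9}:  v_{1} + v_{9} = v_{2} + v_{3} + 2·v_{8} — sig = [2:1,1,2]
  {3,6,8}:  v_{3} + v_{6} + v_{8} = 0 — sig = [3:]
  {1,4,5}:  v_{1} + v_{4} + v_{5} = v_{8} — sig = [3:1]
  {2,3,4,5,8}:  v_{2} + v_{3} + v_{4} + v_{5} + v_{8} = v_{9} — sig = [5:1]

Hence PRS(X_Σ) =
    [2:]
    [2:1,1,1]
    [2:1,1,1,1]
    [2:1,1,2]
    [3:]
    [3:1]
    [5:1]


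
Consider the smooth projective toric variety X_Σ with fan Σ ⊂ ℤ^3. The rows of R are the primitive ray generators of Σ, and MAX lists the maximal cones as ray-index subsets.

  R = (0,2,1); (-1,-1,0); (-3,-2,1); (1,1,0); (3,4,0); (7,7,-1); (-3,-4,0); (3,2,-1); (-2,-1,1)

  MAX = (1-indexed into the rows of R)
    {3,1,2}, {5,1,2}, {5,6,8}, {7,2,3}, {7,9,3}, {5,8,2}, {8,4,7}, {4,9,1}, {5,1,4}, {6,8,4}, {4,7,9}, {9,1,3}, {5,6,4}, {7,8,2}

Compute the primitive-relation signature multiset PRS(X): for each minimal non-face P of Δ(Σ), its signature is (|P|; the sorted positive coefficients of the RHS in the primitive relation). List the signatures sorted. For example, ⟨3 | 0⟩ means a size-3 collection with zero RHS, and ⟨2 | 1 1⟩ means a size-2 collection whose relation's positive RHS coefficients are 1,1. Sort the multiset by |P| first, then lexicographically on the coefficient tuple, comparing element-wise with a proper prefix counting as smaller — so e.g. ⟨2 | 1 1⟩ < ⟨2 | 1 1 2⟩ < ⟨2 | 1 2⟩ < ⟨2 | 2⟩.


The 16 primitive collections of Σ (r=9, n=3):

  P={2,4}:  v_{2} + v_{4} = 0  ⟹  sig = ⟨2 | 0⟩
  P={3,8}:  v_{3} + v_{8} = 0  ⟹  sig = ⟨2 | 0⟩
  P={5,7}:  v_{5} + v_{7} = 0  ⟹  sig = ⟨2 | 0⟩
  P={1,7}:  v_{1} + v_{7} = v_{3}  ⟹  sig = ⟨2 | 1⟩
  P={1,8}:  v_{1} + v_{8} = v_{5}  ⟹  sig = ⟨2 | 1⟩
  P={2,9}:  v_{2} + v_{9} = v_{3}  ⟹  sig = ⟨2 | 1⟩
  P={3,4}:  v_{3} + v_{4} = v_{9}  ⟹  sig = ⟨2 | 1⟩
  P={3,5}:  v_{3} + v_{5} = v_{1}  ⟹  sig = ⟨2 | 1⟩
  P={8,9}:  v_{8} + v_{9} = v_{4}  ⟹  sig = ⟨2 | 1⟩
  P={2,6}:  v_{2} + v_{6} = v_{5} + v_{8}  ⟹  sig = ⟨2 | 1 1⟩
  P={3,6}:  v_{3} + v_{6} = v_{4} + v_{5}  ⟹  sig = ⟨2 | 1 1⟩
  P={5,9}:  v_{5} + v_{9} = v_{1} + v_{4}  ⟹  sig = ⟨2 | 1 1⟩
  P={6,7}:  v_{6} + v_{7} = v_{4} + v_{8}  ⟹  sig = ⟨2 | 1 1⟩
  P={1,6}:  v_{1} + v_{6} = v_{4} + 2·v_{5}  ⟹  sig = ⟨2 | 1 2⟩
  P={6,9}:  v_{6} + v_{9} = 2·v_{4} + v_{5}  ⟹  sig = ⟨2 | 1 2⟩
  P={4,5,8}:  v_{4} + v_{5} + v_{8} = v_{6}  ⟹  sig = ⟨3 | 1⟩

Hence PRS(X_Σ) =
[⟨2 | 0⟩, ⟨2 | 0⟩, ⟨2 | 0⟩, ⟨2 | 1⟩, ⟨2 | 1⟩, ⟨2 | 1⟩, ⟨2 | 1⟩, ⟨2 | 1⟩, ⟨2 | 1⟩, ⟨2 | 1 1⟩, ⟨2 | 1 1⟩, ⟨2 | 1 1⟩, ⟨2 | 1 1⟩, ⟨2 | 1 2⟩, ⟨2 | 1 2⟩, ⟨3 | 1⟩]
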